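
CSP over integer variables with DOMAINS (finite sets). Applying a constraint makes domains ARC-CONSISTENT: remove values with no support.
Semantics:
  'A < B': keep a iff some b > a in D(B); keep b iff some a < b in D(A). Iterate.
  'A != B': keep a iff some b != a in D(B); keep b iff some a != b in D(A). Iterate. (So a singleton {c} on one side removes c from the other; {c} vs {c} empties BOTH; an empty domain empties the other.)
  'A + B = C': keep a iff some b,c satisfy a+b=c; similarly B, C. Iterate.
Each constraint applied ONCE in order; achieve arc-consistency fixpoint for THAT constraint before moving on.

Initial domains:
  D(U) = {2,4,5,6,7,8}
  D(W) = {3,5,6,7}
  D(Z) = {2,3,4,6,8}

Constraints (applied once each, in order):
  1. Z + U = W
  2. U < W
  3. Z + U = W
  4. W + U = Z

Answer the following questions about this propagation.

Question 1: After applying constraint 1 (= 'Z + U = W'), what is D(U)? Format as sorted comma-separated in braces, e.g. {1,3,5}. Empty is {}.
Answer: {2,4,5}

Derivation:
Constraint 1 (Z + U = W) on D(Z)={2,3,4,6,8} D(U)={2,4,5,6,7,8} D(W)={3,5,6,7}: Z {2,3,4,6,8}->{2,3,4}; U {2,4,5,6,7,8}->{2,4,5}; W {3,5,6,7}->{5,6,7}
So after constraint 1: D(U) = {2,4,5}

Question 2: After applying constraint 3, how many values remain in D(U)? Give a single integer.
Constraint 1 (Z + U = W) on D(Z)={2,3,4,6,8} D(U)={2,4,5,6,7,8} D(W)={3,5,6,7}: Z {2,3,4,6,8}->{2,3,4}; U {2,4,5,6,7,8}->{2,4,5}; W {3,5,6,7}->{5,6,7}
Constraint 2 (U < W) on D(U)={2,4,5} D(W)={5,6,7}: no change
Constraint 3 (Z + U = W) on D(Z)={2,3,4} D(U)={2,4,5} D(W)={5,6,7}: no change
So after constraint 3: D(U)={2,4,5}, size = 3

Answer: 3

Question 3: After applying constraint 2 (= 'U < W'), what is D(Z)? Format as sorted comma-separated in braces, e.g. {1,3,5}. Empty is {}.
Answer: {2,3,4}

Derivation:
Constraint 1 (Z + U = W) on D(Z)={2,3,4,6,8} D(U)={2,4,5,6,7,8} D(W)={3,5,6,7}: Z {2,3,4,6,8}->{2,3,4}; U {2,4,5,6,7,8}->{2,4,5}; W {3,5,6,7}->{5,6,7}
Constraint 2 (U < W) on D(U)={2,4,5} D(W)={5,6,7}: no change
So after constraint 2: D(Z) = {2,3,4}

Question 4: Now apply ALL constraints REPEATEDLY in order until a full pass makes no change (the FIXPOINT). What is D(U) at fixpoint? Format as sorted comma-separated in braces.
Answer: {}

Derivation:
pass 0 (initial): D(U)={2,4,5,6,7,8}
pass 1: U {2,4,5,6,7,8}->{}; W {3,5,6,7}->{}; Z {2,3,4,6,8}->{}
pass 2: no change
Fixpoint after 2 passes: D(U) = {}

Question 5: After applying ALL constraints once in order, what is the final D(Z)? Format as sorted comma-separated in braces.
Answer: {}

Derivation:
Constraint 1 (Z + U = W) on D(Z)={2,3,4,6,8} D(U)={2,4,5,6,7,8} D(W)={3,5,6,7}: Z {2,3,4,6,8}->{2,3,4}; U {2,4,5,6,7,8}->{2,4,5}; W {3,5,6,7}->{5,6,7}
Constraint 2 (U < W) on D(U)={2,4,5} D(W)={5,6,7}: no change
Constraint 3 (Z + U = W) on D(Z)={2,3,4} D(U)={2,4,5} D(W)={5,6,7}: no change
Constraint 4 (W + U = Z) on D(W)={5,6,7} D(U)={2,4,5} D(Z)={2,3,4}: W {5,6,7}->{}; U {2,4,5}->{}; Z {2,3,4}->{}
So after all 4 constraints: D(Z) = {}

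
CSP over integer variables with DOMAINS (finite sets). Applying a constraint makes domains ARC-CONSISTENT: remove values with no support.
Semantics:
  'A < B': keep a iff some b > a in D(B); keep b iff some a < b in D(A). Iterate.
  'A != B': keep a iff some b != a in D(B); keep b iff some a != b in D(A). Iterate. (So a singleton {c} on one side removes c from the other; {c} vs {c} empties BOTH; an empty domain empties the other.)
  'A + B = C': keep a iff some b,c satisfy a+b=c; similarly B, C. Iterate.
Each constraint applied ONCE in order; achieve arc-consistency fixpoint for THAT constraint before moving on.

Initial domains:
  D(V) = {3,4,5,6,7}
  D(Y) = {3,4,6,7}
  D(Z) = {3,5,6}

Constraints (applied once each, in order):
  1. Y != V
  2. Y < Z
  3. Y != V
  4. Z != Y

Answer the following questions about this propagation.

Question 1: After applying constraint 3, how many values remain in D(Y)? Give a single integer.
Answer: 2

Derivation:
Constraint 1 (Y != V) on D(Y)={3,4,6,7} D(V)={3,4,5,6,7}: no change
Constraint 2 (Y < Z) on D(Y)={3,4,6,7} D(Z)={3,5,6}: Y {3,4,6,7}->{3,4}; Z {3,5,6}->{5,6}
Constraint 3 (Y != V) on D(Y)={3,4} D(V)={3,4,5,6,7}: no change
So after constraint 3: D(Y)={3,4}, size = 2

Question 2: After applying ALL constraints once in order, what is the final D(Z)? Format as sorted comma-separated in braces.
Answer: {5,6}

Derivation:
Constraint 1 (Y != V) on D(Y)={3,4,6,7} D(V)={3,4,5,6,7}: no change
Constraint 2 (Y < Z) on D(Y)={3,4,6,7} D(Z)={3,5,6}: Y {3,4,6,7}->{3,4}; Z {3,5,6}->{5,6}
Constraint 3 (Y != V) on D(Y)={3,4} D(V)={3,4,5,6,7}: no change
Constraint 4 (Z != Y) on D(Z)={5,6} D(Y)={3,4}: no change
So after all 4 constraints: D(Z) = {5,6}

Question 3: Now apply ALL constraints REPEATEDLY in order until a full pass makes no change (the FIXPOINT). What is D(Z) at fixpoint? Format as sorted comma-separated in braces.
pass 0 (initial): D(Z)={3,5,6}
pass 1: Y {3,4,6,7}->{3,4}; Z {3,5,6}->{5,6}
pass 2: no change
Fixpoint after 2 passes: D(Z) = {5,6}

Answer: {5,6}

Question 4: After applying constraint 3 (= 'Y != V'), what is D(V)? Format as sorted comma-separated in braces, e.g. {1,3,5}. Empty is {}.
Constraint 1 (Y != V) on D(Y)={3,4,6,7} D(V)={3,4,5,6,7}: no change
Constraint 2 (Y < Z) on D(Y)={3,4,6,7} D(Z)={3,5,6}: Y {3,4,6,7}->{3,4}; Z {3,5,6}->{5,6}
Constraint 3 (Y != V) on D(Y)={3,4} D(V)={3,4,5,6,7}: no change
So after constraint 3: D(V) = {3,4,5,6,7}

Answer: {3,4,5,6,7}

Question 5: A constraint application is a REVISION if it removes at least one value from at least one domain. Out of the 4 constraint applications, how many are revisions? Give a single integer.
Answer: 1

Derivation:
Constraint 1 (Y != V) on D(Y)={3,4,6,7} D(V)={3,4,5,6,7}: no change => not a revision
Constraint 2 (Y < Z) on D(Y)={3,4,6,7} D(Z)={3,5,6}: Y {3,4,6,7}->{3,4}; Z {3,5,6}->{5,6} => REVISION
Constraint 3 (Y != V) on D(Y)={3,4} D(V)={3,4,5,6,7}: no change => not a revision
Constraint 4 (Z != Y) on D(Z)={5,6} D(Y)={3,4}: no change => not a revision
Total revisions = 1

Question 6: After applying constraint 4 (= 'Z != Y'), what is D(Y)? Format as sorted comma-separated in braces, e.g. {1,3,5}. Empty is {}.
Constraint 1 (Y != V) on D(Y)={3,4,6,7} D(V)={3,4,5,6,7}: no change
Constraint 2 (Y < Z) on D(Y)={3,4,6,7} D(Z)={3,5,6}: Y {3,4,6,7}->{3,4}; Z {3,5,6}->{5,6}
Constraint 3 (Y != V) on D(Y)={3,4} D(V)={3,4,5,6,7}: no change
Constraint 4 (Z != Y) on D(Z)={5,6} D(Y)={3,4}: no change
So after constraint 4: D(Y) = {3,4}

Answer: {3,4}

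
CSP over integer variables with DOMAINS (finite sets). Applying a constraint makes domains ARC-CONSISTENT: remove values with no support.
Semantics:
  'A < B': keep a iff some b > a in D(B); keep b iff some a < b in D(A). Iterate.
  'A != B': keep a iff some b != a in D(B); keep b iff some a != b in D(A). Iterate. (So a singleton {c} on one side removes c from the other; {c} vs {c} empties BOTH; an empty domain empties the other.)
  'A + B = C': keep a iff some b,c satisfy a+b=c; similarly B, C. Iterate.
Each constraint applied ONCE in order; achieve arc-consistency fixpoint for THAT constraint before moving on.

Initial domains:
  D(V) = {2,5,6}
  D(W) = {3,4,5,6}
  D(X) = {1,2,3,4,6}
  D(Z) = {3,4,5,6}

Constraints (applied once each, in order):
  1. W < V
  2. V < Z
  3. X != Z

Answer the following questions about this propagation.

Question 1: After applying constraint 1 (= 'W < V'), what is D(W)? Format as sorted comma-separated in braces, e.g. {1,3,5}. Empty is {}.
Constraint 1 (W < V) on D(W)={3,4,5,6} D(V)={2,5,6}: W {3,4,5,6}->{3,4,5}; V {2,5,6}->{5,6}
So after constraint 1: D(W) = {3,4,5}

Answer: {3,4,5}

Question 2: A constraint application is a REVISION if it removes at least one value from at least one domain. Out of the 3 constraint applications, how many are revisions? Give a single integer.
Answer: 3

Derivation:
Constraint 1 (W < V) on D(W)={3,4,5,6} D(V)={2,5,6}: W {3,4,5,6}->{3,4,5}; V {2,5,6}->{5,6} => REVISION
Constraint 2 (V < Z) on D(V)={5,6} D(Z)={3,4,5,6}: V {5,6}->{5}; Z {3,4,5,6}->{6} => REVISION
Constraint 3 (X != Z) on D(X)={1,2,3,4,6} D(Z)={6}: X {1,2,3,4,6}->{1,2,3,4} => REVISION
Total revisions = 3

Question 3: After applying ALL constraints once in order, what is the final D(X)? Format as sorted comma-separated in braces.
Constraint 1 (W < V) on D(W)={3,4,5,6} D(V)={2,5,6}: W {3,4,5,6}->{3,4,5}; V {2,5,6}->{5,6}
Constraint 2 (V < Z) on D(V)={5,6} D(Z)={3,4,5,6}: V {5,6}->{5}; Z {3,4,5,6}->{6}
Constraint 3 (X != Z) on D(X)={1,2,3,4,6} D(Z)={6}: X {1,2,3,4,6}->{1,2,3,4}
So after all 3 constraints: D(X) = {1,2,3,4}

Answer: {1,2,3,4}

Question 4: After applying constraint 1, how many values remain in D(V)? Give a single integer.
Answer: 2

Derivation:
Constraint 1 (W < V) on D(W)={3,4,5,6} D(V)={2,5,6}: W {3,4,5,6}->{3,4,5}; V {2,5,6}->{5,6}
So after constraint 1: D(V)={5,6}, size = 2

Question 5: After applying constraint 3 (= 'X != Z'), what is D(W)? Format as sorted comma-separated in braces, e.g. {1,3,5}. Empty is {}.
Constraint 1 (W < V) on D(W)={3,4,5,6} D(V)={2,5,6}: W {3,4,5,6}->{3,4,5}; V {2,5,6}->{5,6}
Constraint 2 (V < Z) on D(V)={5,6} D(Z)={3,4,5,6}: V {5,6}->{5}; Z {3,4,5,6}->{6}
Constraint 3 (X != Z) on D(X)={1,2,3,4,6} D(Z)={6}: X {1,2,3,4,6}->{1,2,3,4}
So after constraint 3: D(W) = {3,4,5}

Answer: {3,4,5}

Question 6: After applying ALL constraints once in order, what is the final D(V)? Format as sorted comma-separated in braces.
Answer: {5}

Derivation:
Constraint 1 (W < V) on D(W)={3,4,5,6} D(V)={2,5,6}: W {3,4,5,6}->{3,4,5}; V {2,5,6}->{5,6}
Constraint 2 (V < Z) on D(V)={5,6} D(Z)={3,4,5,6}: V {5,6}->{5}; Z {3,4,5,6}->{6}
Constraint 3 (X != Z) on D(X)={1,2,3,4,6} D(Z)={6}: X {1,2,3,4,6}->{1,2,3,4}
So after all 3 constraints: D(V) = {5}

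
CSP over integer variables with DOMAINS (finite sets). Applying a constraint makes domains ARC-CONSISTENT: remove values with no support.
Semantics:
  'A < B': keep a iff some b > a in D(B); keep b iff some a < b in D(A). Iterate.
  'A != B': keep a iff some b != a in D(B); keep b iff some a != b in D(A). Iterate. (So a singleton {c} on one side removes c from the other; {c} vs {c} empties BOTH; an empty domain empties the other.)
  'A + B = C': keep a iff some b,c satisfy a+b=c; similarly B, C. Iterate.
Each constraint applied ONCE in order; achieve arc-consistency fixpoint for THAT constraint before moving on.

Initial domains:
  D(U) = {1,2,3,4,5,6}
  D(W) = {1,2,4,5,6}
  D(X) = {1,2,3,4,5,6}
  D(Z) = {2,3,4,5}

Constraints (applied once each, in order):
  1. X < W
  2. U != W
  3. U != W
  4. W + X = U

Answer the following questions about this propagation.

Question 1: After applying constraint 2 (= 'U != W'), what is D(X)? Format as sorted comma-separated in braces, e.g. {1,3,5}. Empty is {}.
Constraint 1 (X < W) on D(X)={1,2,3,4,5,6} D(W)={1,2,4,5,6}: X {1,2,3,4,5,6}->{1,2,3,4,5}; W {1,2,4,5,6}->{2,4,5,6}
Constraint 2 (U != W) on D(U)={1,2,3,4,5,6} D(W)={2,4,5,6}: no change
So after constraint 2: D(X) = {1,2,3,4,5}

Answer: {1,2,3,4,5}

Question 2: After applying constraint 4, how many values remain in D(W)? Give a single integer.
Constraint 1 (X < W) on D(X)={1,2,3,4,5,6} D(W)={1,2,4,5,6}: X {1,2,3,4,5,6}->{1,2,3,4,5}; W {1,2,4,5,6}->{2,4,5,6}
Constraint 2 (U != W) on D(U)={1,2,3,4,5,6} D(W)={2,4,5,6}: no change
Constraint 3 (U != W) on D(U)={1,2,3,4,5,6} D(W)={2,4,5,6}: no change
Constraint 4 (W + X = U) on D(W)={2,4,5,6} D(X)={1,2,3,4,5} D(U)={1,2,3,4,5,6}: W {2,4,5,6}->{2,4,5}; X {1,2,3,4,5}->{1,2,3,4}; U {1,2,3,4,5,6}->{3,4,5,6}
So after constraint 4: D(W)={2,4,5}, size = 3

Answer: 3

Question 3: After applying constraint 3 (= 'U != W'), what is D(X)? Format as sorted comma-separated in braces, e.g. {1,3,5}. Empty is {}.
Answer: {1,2,3,4,5}

Derivation:
Constraint 1 (X < W) on D(X)={1,2,3,4,5,6} D(W)={1,2,4,5,6}: X {1,2,3,4,5,6}->{1,2,3,4,5}; W {1,2,4,5,6}->{2,4,5,6}
Constraint 2 (U != W) on D(U)={1,2,3,4,5,6} D(W)={2,4,5,6}: no change
Constraint 3 (U != W) on D(U)={1,2,3,4,5,6} D(W)={2,4,5,6}: no change
So after constraint 3: D(X) = {1,2,3,4,5}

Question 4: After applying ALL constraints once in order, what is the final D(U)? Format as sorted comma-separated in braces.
Constraint 1 (X < W) on D(X)={1,2,3,4,5,6} D(W)={1,2,4,5,6}: X {1,2,3,4,5,6}->{1,2,3,4,5}; W {1,2,4,5,6}->{2,4,5,6}
Constraint 2 (U != W) on D(U)={1,2,3,4,5,6} D(W)={2,4,5,6}: no change
Constraint 3 (U != W) on D(U)={1,2,3,4,5,6} D(W)={2,4,5,6}: no change
Constraint 4 (W + X = U) on D(W)={2,4,5,6} D(X)={1,2,3,4,5} D(U)={1,2,3,4,5,6}: W {2,4,5,6}->{2,4,5}; X {1,2,3,4,5}->{1,2,3,4}; U {1,2,3,4,5,6}->{3,4,5,6}
So after all 4 constraints: D(U) = {3,4,5,6}

Answer: {3,4,5,6}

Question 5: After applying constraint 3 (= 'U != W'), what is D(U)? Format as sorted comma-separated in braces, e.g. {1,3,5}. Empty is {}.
Constraint 1 (X < W) on D(X)={1,2,3,4,5,6} D(W)={1,2,4,5,6}: X {1,2,3,4,5,6}->{1,2,3,4,5}; W {1,2,4,5,6}->{2,4,5,6}
Constraint 2 (U != W) on D(U)={1,2,3,4,5,6} D(W)={2,4,5,6}: no change
Constraint 3 (U != W) on D(U)={1,2,3,4,5,6} D(W)={2,4,5,6}: no change
So after constraint 3: D(U) = {1,2,3,4,5,6}

Answer: {1,2,3,4,5,6}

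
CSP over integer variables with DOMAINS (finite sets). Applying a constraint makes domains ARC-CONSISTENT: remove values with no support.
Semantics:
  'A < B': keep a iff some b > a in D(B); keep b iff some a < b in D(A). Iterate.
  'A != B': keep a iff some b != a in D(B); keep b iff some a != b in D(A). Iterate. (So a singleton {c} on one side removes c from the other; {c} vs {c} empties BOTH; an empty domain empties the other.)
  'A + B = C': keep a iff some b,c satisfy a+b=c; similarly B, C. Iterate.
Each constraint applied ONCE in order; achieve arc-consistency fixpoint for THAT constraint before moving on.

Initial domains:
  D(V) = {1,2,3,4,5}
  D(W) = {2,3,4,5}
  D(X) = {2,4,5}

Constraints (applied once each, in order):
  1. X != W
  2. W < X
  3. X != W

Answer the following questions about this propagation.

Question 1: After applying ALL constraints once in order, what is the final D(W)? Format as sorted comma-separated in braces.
Constraint 1 (X != W) on D(X)={2,4,5} D(W)={2,3,4,5}: no change
Constraint 2 (W < X) on D(W)={2,3,4,5} D(X)={2,4,5}: W {2,3,4,5}->{2,3,4}; X {2,4,5}->{4,5}
Constraint 3 (X != W) on D(X)={4,5} D(W)={2,3,4}: no change
So after all 3 constraints: D(W) = {2,3,4}

Answer: {2,3,4}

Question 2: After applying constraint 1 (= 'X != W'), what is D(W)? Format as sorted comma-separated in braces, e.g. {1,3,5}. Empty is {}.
Constraint 1 (X != W) on D(X)={2,4,5} D(W)={2,3,4,5}: no change
So after constraint 1: D(W) = {2,3,4,5}

Answer: {2,3,4,5}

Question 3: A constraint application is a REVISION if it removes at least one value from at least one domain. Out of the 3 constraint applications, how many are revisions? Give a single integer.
Constraint 1 (X != W) on D(X)={2,4,5} D(W)={2,3,4,5}: no change => not a revision
Constraint 2 (W < X) on D(W)={2,3,4,5} D(X)={2,4,5}: W {2,3,4,5}->{2,3,4}; X {2,4,5}->{4,5} => REVISION
Constraint 3 (X != W) on D(X)={4,5} D(W)={2,3,4}: no change => not a revision
Total revisions = 1

Answer: 1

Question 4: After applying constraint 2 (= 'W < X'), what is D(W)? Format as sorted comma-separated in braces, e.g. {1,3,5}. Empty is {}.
Answer: {2,3,4}

Derivation:
Constraint 1 (X != W) on D(X)={2,4,5} D(W)={2,3,4,5}: no change
Constraint 2 (W < X) on D(W)={2,3,4,5} D(X)={2,4,5}: W {2,3,4,5}->{2,3,4}; X {2,4,5}->{4,5}
So after constraint 2: D(W) = {2,3,4}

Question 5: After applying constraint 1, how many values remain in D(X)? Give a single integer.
Constraint 1 (X != W) on D(X)={2,4,5} D(W)={2,3,4,5}: no change
So after constraint 1: D(X)={2,4,5}, size = 3

Answer: 3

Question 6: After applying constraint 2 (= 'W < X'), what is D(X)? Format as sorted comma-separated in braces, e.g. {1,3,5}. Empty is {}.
Answer: {4,5}

Derivation:
Constraint 1 (X != W) on D(X)={2,4,5} D(W)={2,3,4,5}: no change
Constraint 2 (W < X) on D(W)={2,3,4,5} D(X)={2,4,5}: W {2,3,4,5}->{2,3,4}; X {2,4,5}->{4,5}
So after constraint 2: D(X) = {4,5}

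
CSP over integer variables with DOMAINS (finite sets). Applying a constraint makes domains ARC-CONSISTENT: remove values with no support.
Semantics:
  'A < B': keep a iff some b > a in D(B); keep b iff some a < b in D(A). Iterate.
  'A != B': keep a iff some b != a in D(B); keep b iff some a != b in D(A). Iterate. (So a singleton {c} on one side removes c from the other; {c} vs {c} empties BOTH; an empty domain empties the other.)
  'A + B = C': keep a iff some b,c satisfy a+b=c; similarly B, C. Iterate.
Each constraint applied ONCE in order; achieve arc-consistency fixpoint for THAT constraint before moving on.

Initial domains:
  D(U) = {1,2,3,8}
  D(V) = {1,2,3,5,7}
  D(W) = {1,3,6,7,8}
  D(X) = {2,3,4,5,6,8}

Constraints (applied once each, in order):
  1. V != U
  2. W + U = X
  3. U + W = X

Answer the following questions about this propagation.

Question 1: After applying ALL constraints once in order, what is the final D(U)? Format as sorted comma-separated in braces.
Constraint 1 (V != U) on D(V)={1,2,3,5,7} D(U)={1,2,3,8}: no change
Constraint 2 (W + U = X) on D(W)={1,3,6,7,8} D(U)={1,2,3,8} D(X)={2,3,4,5,6,8}: W {1,3,6,7,8}->{1,3,6,7}; U {1,2,3,8}->{1,2,3}
Constraint 3 (U + W = X) on D(U)={1,2,3} D(W)={1,3,6,7} D(X)={2,3,4,5,6,8}: no change
So after all 3 constraints: D(U) = {1,2,3}

Answer: {1,2,3}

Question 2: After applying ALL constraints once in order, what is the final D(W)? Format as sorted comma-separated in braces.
Answer: {1,3,6,7}

Derivation:
Constraint 1 (V != U) on D(V)={1,2,3,5,7} D(U)={1,2,3,8}: no change
Constraint 2 (W + U = X) on D(W)={1,3,6,7,8} D(U)={1,2,3,8} D(X)={2,3,4,5,6,8}: W {1,3,6,7,8}->{1,3,6,7}; U {1,2,3,8}->{1,2,3}
Constraint 3 (U + W = X) on D(U)={1,2,3} D(W)={1,3,6,7} D(X)={2,3,4,5,6,8}: no change
So after all 3 constraints: D(W) = {1,3,6,7}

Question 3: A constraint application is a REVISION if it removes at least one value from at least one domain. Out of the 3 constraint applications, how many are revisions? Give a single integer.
Answer: 1

Derivation:
Constraint 1 (V != U) on D(V)={1,2,3,5,7} D(U)={1,2,3,8}: no change => not a revision
Constraint 2 (W + U = X) on D(W)={1,3,6,7,8} D(U)={1,2,3,8} D(X)={2,3,4,5,6,8}: W {1,3,6,7,8}->{1,3,6,7}; U {1,2,3,8}->{1,2,3} => REVISION
Constraint 3 (U + W = X) on D(U)={1,2,3} D(W)={1,3,6,7} D(X)={2,3,4,5,6,8}: no change => not a revision
Total revisions = 1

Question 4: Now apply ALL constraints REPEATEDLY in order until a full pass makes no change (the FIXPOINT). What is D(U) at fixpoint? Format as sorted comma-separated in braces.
Answer: {1,2,3}

Derivation:
pass 0 (initial): D(U)={1,2,3,8}
pass 1: U {1,2,3,8}->{1,2,3}; W {1,3,6,7,8}->{1,3,6,7}
pass 2: no change
Fixpoint after 2 passes: D(U) = {1,2,3}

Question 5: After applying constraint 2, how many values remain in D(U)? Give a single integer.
Constraint 1 (V != U) on D(V)={1,2,3,5,7} D(U)={1,2,3,8}: no change
Constraint 2 (W + U = X) on D(W)={1,3,6,7,8} D(U)={1,2,3,8} D(X)={2,3,4,5,6,8}: W {1,3,6,7,8}->{1,3,6,7}; U {1,2,3,8}->{1,2,3}
So after constraint 2: D(U)={1,2,3}, size = 3

Answer: 3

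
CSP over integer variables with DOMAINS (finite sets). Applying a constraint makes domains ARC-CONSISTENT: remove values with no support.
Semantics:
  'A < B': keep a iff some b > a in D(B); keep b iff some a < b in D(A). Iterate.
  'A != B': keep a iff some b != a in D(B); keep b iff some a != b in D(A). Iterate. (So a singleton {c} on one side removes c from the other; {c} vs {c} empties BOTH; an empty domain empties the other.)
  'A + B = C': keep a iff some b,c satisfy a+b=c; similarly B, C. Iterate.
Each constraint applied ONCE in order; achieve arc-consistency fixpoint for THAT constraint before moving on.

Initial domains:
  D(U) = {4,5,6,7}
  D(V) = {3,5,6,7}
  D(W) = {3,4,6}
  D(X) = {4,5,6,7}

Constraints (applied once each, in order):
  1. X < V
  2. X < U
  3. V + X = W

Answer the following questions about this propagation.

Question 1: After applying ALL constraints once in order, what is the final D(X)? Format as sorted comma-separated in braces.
Answer: {}

Derivation:
Constraint 1 (X < V) on D(X)={4,5,6,7} D(V)={3,5,6,7}: X {4,5,6,7}->{4,5,6}; V {3,5,6,7}->{5,6,7}
Constraint 2 (X < U) on D(X)={4,5,6} D(U)={4,5,6,7}: U {4,5,6,7}->{5,6,7}
Constraint 3 (V + X = W) on D(V)={5,6,7} D(X)={4,5,6} D(W)={3,4,6}: V {5,6,7}->{}; X {4,5,6}->{}; W {3,4,6}->{}
So after all 3 constraints: D(X) = {}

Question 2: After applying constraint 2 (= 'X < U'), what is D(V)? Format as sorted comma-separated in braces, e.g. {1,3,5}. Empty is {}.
Answer: {5,6,7}

Derivation:
Constraint 1 (X < V) on D(X)={4,5,6,7} D(V)={3,5,6,7}: X {4,5,6,7}->{4,5,6}; V {3,5,6,7}->{5,6,7}
Constraint 2 (X < U) on D(X)={4,5,6} D(U)={4,5,6,7}: U {4,5,6,7}->{5,6,7}
So after constraint 2: D(V) = {5,6,7}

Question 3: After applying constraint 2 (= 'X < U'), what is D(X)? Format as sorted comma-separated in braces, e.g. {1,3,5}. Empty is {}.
Answer: {4,5,6}

Derivation:
Constraint 1 (X < V) on D(X)={4,5,6,7} D(V)={3,5,6,7}: X {4,5,6,7}->{4,5,6}; V {3,5,6,7}->{5,6,7}
Constraint 2 (X < U) on D(X)={4,5,6} D(U)={4,5,6,7}: U {4,5,6,7}->{5,6,7}
So after constraint 2: D(X) = {4,5,6}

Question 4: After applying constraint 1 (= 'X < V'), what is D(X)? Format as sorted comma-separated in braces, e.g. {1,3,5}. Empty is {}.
Answer: {4,5,6}

Derivation:
Constraint 1 (X < V) on D(X)={4,5,6,7} D(V)={3,5,6,7}: X {4,5,6,7}->{4,5,6}; V {3,5,6,7}->{5,6,7}
So after constraint 1: D(X) = {4,5,6}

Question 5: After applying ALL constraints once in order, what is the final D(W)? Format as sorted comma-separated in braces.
Answer: {}

Derivation:
Constraint 1 (X < V) on D(X)={4,5,6,7} D(V)={3,5,6,7}: X {4,5,6,7}->{4,5,6}; V {3,5,6,7}->{5,6,7}
Constraint 2 (X < U) on D(X)={4,5,6} D(U)={4,5,6,7}: U {4,5,6,7}->{5,6,7}
Constraint 3 (V + X = W) on D(V)={5,6,7} D(X)={4,5,6} D(W)={3,4,6}: V {5,6,7}->{}; X {4,5,6}->{}; W {3,4,6}->{}
So after all 3 constraints: D(W) = {}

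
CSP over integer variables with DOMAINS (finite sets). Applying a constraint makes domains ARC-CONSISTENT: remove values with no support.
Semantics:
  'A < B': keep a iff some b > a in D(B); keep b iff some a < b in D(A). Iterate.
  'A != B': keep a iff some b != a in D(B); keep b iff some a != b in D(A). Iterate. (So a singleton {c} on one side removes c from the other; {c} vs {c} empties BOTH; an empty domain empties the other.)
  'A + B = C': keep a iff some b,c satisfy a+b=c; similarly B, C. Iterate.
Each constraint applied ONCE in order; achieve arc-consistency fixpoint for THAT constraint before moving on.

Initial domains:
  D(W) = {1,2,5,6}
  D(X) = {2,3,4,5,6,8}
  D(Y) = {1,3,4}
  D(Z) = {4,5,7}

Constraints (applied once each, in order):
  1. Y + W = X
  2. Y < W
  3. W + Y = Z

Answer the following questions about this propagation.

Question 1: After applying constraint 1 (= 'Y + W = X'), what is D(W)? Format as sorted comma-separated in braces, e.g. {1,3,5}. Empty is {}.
Constraint 1 (Y + W = X) on D(Y)={1,3,4} D(W)={1,2,5,6} D(X)={2,3,4,5,6,8}: W {1,2,5,6}->{1,2,5}
So after constraint 1: D(W) = {1,2,5}

Answer: {1,2,5}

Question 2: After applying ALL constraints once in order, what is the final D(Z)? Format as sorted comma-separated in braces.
Constraint 1 (Y + W = X) on D(Y)={1,3,4} D(W)={1,2,5,6} D(X)={2,3,4,5,6,8}: W {1,2,5,6}->{1,2,5}
Constraint 2 (Y < W) on D(Y)={1,3,4} D(W)={1,2,5}: W {1,2,5}->{2,5}
Constraint 3 (W + Y = Z) on D(W)={2,5} D(Y)={1,3,4} D(Z)={4,5,7}: W {2,5}->{2}; Y {1,3,4}->{3}; Z {4,5,7}->{5}
So after all 3 constraints: D(Z) = {5}

Answer: {5}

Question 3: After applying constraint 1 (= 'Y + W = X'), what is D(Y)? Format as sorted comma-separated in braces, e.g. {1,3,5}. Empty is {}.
Constraint 1 (Y + W = X) on D(Y)={1,3,4} D(W)={1,2,5,6} D(X)={2,3,4,5,6,8}: W {1,2,5,6}->{1,2,5}
So after constraint 1: D(Y) = {1,3,4}

Answer: {1,3,4}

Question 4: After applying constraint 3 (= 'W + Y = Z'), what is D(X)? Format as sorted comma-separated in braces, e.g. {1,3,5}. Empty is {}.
Answer: {2,3,4,5,6,8}

Derivation:
Constraint 1 (Y + W = X) on D(Y)={1,3,4} D(W)={1,2,5,6} D(X)={2,3,4,5,6,8}: W {1,2,5,6}->{1,2,5}
Constraint 2 (Y < W) on D(Y)={1,3,4} D(W)={1,2,5}: W {1,2,5}->{2,5}
Constraint 3 (W + Y = Z) on D(W)={2,5} D(Y)={1,3,4} D(Z)={4,5,7}: W {2,5}->{2}; Y {1,3,4}->{3}; Z {4,5,7}->{5}
So after constraint 3: D(X) = {2,3,4,5,6,8}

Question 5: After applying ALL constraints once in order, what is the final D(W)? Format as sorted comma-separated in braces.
Constraint 1 (Y + W = X) on D(Y)={1,3,4} D(W)={1,2,5,6} D(X)={2,3,4,5,6,8}: W {1,2,5,6}->{1,2,5}
Constraint 2 (Y < W) on D(Y)={1,3,4} D(W)={1,2,5}: W {1,2,5}->{2,5}
Constraint 3 (W + Y = Z) on D(W)={2,5} D(Y)={1,3,4} D(Z)={4,5,7}: W {2,5}->{2}; Y {1,3,4}->{3}; Z {4,5,7}->{5}
So after all 3 constraints: D(W) = {2}

Answer: {2}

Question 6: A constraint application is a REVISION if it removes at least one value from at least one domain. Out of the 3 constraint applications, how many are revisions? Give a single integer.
Answer: 3

Derivation:
Constraint 1 (Y + W = X) on D(Y)={1,3,4} D(W)={1,2,5,6} D(X)={2,3,4,5,6,8}: W {1,2,5,6}->{1,2,5} => REVISION
Constraint 2 (Y < W) on D(Y)={1,3,4} D(W)={1,2,5}: W {1,2,5}->{2,5} => REVISION
Constraint 3 (W + Y = Z) on D(W)={2,5} D(Y)={1,3,4} D(Z)={4,5,7}: W {2,5}->{2}; Y {1,3,4}->{3}; Z {4,5,7}->{5} => REVISION
Total revisions = 3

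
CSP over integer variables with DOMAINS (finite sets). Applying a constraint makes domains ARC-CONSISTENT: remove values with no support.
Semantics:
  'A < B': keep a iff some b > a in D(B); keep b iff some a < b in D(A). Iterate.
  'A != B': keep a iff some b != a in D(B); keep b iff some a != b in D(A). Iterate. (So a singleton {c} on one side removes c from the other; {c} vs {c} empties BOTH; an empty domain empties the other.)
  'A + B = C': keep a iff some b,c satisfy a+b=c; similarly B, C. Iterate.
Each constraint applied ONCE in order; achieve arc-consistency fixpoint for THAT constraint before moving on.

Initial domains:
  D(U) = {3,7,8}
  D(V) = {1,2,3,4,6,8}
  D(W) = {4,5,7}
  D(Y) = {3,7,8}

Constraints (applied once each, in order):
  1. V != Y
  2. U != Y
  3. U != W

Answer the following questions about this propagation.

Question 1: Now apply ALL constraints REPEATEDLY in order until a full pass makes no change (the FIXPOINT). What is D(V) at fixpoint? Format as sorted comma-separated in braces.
pass 0 (initial): D(V)={1,2,3,4,6,8}
pass 1: no change
Fixpoint after 1 passes: D(V) = {1,2,3,4,6,8}

Answer: {1,2,3,4,6,8}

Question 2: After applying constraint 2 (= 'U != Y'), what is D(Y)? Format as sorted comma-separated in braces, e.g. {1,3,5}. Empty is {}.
Constraint 1 (V != Y) on D(V)={1,2,3,4,6,8} D(Y)={3,7,8}: no change
Constraint 2 (U != Y) on D(U)={3,7,8} D(Y)={3,7,8}: no change
So after constraint 2: D(Y) = {3,7,8}

Answer: {3,7,8}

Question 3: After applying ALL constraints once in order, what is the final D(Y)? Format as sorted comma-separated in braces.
Constraint 1 (V != Y) on D(V)={1,2,3,4,6,8} D(Y)={3,7,8}: no change
Constraint 2 (U != Y) on D(U)={3,7,8} D(Y)={3,7,8}: no change
Constraint 3 (U != W) on D(U)={3,7,8} D(W)={4,5,7}: no change
So after all 3 constraints: D(Y) = {3,7,8}

Answer: {3,7,8}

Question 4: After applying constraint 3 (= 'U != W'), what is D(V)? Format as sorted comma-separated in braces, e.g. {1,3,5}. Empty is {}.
Answer: {1,2,3,4,6,8}

Derivation:
Constraint 1 (V != Y) on D(V)={1,2,3,4,6,8} D(Y)={3,7,8}: no change
Constraint 2 (U != Y) on D(U)={3,7,8} D(Y)={3,7,8}: no change
Constraint 3 (U != W) on D(U)={3,7,8} D(W)={4,5,7}: no change
So after constraint 3: D(V) = {1,2,3,4,6,8}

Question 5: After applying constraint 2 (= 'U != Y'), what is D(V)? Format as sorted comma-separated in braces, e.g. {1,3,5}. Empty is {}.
Answer: {1,2,3,4,6,8}

Derivation:
Constraint 1 (V != Y) on D(V)={1,2,3,4,6,8} D(Y)={3,7,8}: no change
Constraint 2 (U != Y) on D(U)={3,7,8} D(Y)={3,7,8}: no change
So after constraint 2: D(V) = {1,2,3,4,6,8}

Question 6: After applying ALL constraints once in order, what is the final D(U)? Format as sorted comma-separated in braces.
Constraint 1 (V != Y) on D(V)={1,2,3,4,6,8} D(Y)={3,7,8}: no change
Constraint 2 (U != Y) on D(U)={3,7,8} D(Y)={3,7,8}: no change
Constraint 3 (U != W) on D(U)={3,7,8} D(W)={4,5,7}: no change
So after all 3 constraints: D(U) = {3,7,8}

Answer: {3,7,8}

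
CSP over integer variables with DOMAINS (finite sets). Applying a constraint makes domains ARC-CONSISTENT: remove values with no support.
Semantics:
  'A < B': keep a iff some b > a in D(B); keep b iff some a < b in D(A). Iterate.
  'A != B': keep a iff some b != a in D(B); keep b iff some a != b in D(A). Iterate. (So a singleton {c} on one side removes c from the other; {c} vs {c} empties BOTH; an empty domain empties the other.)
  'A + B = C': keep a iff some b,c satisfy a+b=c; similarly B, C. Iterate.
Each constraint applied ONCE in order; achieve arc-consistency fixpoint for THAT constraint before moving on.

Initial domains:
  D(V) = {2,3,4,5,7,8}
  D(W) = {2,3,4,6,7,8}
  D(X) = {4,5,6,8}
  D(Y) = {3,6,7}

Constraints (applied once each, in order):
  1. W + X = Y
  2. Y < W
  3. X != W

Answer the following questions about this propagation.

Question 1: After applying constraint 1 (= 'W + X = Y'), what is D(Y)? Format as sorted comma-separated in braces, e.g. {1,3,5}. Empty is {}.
Constraint 1 (W + X = Y) on D(W)={2,3,4,6,7,8} D(X)={4,5,6,8} D(Y)={3,6,7}: W {2,3,4,6,7,8}->{2,3}; X {4,5,6,8}->{4,5}; Y {3,6,7}->{6,7}
So after constraint 1: D(Y) = {6,7}

Answer: {6,7}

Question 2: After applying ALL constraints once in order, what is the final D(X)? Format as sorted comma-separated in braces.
Constraint 1 (W + X = Y) on D(W)={2,3,4,6,7,8} D(X)={4,5,6,8} D(Y)={3,6,7}: W {2,3,4,6,7,8}->{2,3}; X {4,5,6,8}->{4,5}; Y {3,6,7}->{6,7}
Constraint 2 (Y < W) on D(Y)={6,7} D(W)={2,3}: Y {6,7}->{}; W {2,3}->{}
Constraint 3 (X != W) on D(X)={4,5} D(W)={}: X {4,5}->{}
So after all 3 constraints: D(X) = {}

Answer: {}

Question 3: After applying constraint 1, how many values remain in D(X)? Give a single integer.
Constraint 1 (W + X = Y) on D(W)={2,3,4,6,7,8} D(X)={4,5,6,8} D(Y)={3,6,7}: W {2,3,4,6,7,8}->{2,3}; X {4,5,6,8}->{4,5}; Y {3,6,7}->{6,7}
So after constraint 1: D(X)={4,5}, size = 2

Answer: 2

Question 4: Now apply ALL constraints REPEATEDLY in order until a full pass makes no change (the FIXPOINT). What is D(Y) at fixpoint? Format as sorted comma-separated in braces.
pass 0 (initial): D(Y)={3,6,7}
pass 1: W {2,3,4,6,7,8}->{}; X {4,5,6,8}->{}; Y {3,6,7}->{}
pass 2: no change
Fixpoint after 2 passes: D(Y) = {}

Answer: {}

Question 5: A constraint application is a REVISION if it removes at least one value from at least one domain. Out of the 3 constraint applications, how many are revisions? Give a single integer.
Constraint 1 (W + X = Y) on D(W)={2,3,4,6,7,8} D(X)={4,5,6,8} D(Y)={3,6,7}: W {2,3,4,6,7,8}->{2,3}; X {4,5,6,8}->{4,5}; Y {3,6,7}->{6,7} => REVISION
Constraint 2 (Y < W) on D(Y)={6,7} D(W)={2,3}: Y {6,7}->{}; W {2,3}->{} => REVISION
Constraint 3 (X != W) on D(X)={4,5} D(W)={}: X {4,5}->{} => REVISION
Total revisions = 3

Answer: 3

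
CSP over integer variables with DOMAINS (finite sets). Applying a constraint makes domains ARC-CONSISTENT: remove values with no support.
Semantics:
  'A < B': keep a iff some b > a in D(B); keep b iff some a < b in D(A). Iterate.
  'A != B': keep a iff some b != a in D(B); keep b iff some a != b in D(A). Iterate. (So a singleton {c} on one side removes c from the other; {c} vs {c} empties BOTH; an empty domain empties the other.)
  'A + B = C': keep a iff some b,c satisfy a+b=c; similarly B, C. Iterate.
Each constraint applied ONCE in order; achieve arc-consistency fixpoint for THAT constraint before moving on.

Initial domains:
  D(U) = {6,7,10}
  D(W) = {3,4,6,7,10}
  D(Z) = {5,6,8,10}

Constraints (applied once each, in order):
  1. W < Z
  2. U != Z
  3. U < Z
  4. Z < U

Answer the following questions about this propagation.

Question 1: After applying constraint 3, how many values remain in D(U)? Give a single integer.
Answer: 2

Derivation:
Constraint 1 (W < Z) on D(W)={3,4,6,7,10} D(Z)={5,6,8,10}: W {3,4,6,7,10}->{3,4,6,7}
Constraint 2 (U != Z) on D(U)={6,7,10} D(Z)={5,6,8,10}: no change
Constraint 3 (U < Z) on D(U)={6,7,10} D(Z)={5,6,8,10}: U {6,7,10}->{6,7}; Z {5,6,8,10}->{8,10}
So after constraint 3: D(U)={6,7}, size = 2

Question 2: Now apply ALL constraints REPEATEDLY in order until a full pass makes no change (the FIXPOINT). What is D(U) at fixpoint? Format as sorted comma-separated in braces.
Answer: {}

Derivation:
pass 0 (initial): D(U)={6,7,10}
pass 1: U {6,7,10}->{}; W {3,4,6,7,10}->{3,4,6,7}; Z {5,6,8,10}->{}
pass 2: W {3,4,6,7}->{}
pass 3: no change
Fixpoint after 3 passes: D(U) = {}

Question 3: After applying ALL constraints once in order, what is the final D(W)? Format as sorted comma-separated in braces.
Answer: {3,4,6,7}

Derivation:
Constraint 1 (W < Z) on D(W)={3,4,6,7,10} D(Z)={5,6,8,10}: W {3,4,6,7,10}->{3,4,6,7}
Constraint 2 (U != Z) on D(U)={6,7,10} D(Z)={5,6,8,10}: no change
Constraint 3 (U < Z) on D(U)={6,7,10} D(Z)={5,6,8,10}: U {6,7,10}->{6,7}; Z {5,6,8,10}->{8,10}
Constraint 4 (Z < U) on D(Z)={8,10} D(U)={6,7}: Z {8,10}->{}; U {6,7}->{}
So after all 4 constraints: D(W) = {3,4,6,7}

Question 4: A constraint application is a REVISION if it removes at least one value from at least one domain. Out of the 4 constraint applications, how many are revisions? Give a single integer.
Constraint 1 (W < Z) on D(W)={3,4,6,7,10} D(Z)={5,6,8,10}: W {3,4,6,7,10}->{3,4,6,7} => REVISION
Constraint 2 (U != Z) on D(U)={6,7,10} D(Z)={5,6,8,10}: no change => not a revision
Constraint 3 (U < Z) on D(U)={6,7,10} D(Z)={5,6,8,10}: U {6,7,10}->{6,7}; Z {5,6,8,10}->{8,10} => REVISION
Constraint 4 (Z < U) on D(Z)={8,10} D(U)={6,7}: Z {8,10}->{}; U {6,7}->{} => REVISION
Total revisions = 3

Answer: 3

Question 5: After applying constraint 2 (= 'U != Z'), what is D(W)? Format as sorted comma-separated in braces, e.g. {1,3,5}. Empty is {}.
Constraint 1 (W < Z) on D(W)={3,4,6,7,10} D(Z)={5,6,8,10}: W {3,4,6,7,10}->{3,4,6,7}
Constraint 2 (U != Z) on D(U)={6,7,10} D(Z)={5,6,8,10}: no change
So after constraint 2: D(W) = {3,4,6,7}

Answer: {3,4,6,7}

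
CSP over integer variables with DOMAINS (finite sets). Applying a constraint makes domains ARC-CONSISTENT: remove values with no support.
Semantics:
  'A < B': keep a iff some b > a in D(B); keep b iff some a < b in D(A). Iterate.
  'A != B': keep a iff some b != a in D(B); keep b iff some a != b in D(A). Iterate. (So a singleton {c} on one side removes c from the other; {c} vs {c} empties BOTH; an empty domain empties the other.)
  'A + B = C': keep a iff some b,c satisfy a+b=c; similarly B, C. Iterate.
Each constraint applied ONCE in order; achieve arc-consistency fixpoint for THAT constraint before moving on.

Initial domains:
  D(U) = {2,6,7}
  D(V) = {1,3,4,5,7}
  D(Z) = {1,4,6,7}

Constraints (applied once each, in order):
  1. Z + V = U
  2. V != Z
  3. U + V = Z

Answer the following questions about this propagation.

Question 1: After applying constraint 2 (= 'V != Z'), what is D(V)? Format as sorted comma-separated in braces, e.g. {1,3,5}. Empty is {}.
Constraint 1 (Z + V = U) on D(Z)={1,4,6,7} D(V)={1,3,4,5,7} D(U)={2,6,7}: Z {1,4,6,7}->{1,4,6}; V {1,3,4,5,7}->{1,3,5}
Constraint 2 (V != Z) on D(V)={1,3,5} D(Z)={1,4,6}: no change
So after constraint 2: D(V) = {1,3,5}

Answer: {1,3,5}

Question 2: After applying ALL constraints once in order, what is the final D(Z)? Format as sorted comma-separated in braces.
Answer: {}

Derivation:
Constraint 1 (Z + V = U) on D(Z)={1,4,6,7} D(V)={1,3,4,5,7} D(U)={2,6,7}: Z {1,4,6,7}->{1,4,6}; V {1,3,4,5,7}->{1,3,5}
Constraint 2 (V != Z) on D(V)={1,3,5} D(Z)={1,4,6}: no change
Constraint 3 (U + V = Z) on D(U)={2,6,7} D(V)={1,3,5} D(Z)={1,4,6}: U {2,6,7}->{}; V {1,3,5}->{}; Z {1,4,6}->{}
So after all 3 constraints: D(Z) = {}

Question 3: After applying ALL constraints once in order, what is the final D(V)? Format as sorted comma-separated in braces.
Constraint 1 (Z + V = U) on D(Z)={1,4,6,7} D(V)={1,3,4,5,7} D(U)={2,6,7}: Z {1,4,6,7}->{1,4,6}; V {1,3,4,5,7}->{1,3,5}
Constraint 2 (V != Z) on D(V)={1,3,5} D(Z)={1,4,6}: no change
Constraint 3 (U + V = Z) on D(U)={2,6,7} D(V)={1,3,5} D(Z)={1,4,6}: U {2,6,7}->{}; V {1,3,5}->{}; Z {1,4,6}->{}
So after all 3 constraints: D(V) = {}

Answer: {}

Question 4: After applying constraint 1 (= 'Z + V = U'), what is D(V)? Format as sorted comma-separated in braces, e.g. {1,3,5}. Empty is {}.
Answer: {1,3,5}

Derivation:
Constraint 1 (Z + V = U) on D(Z)={1,4,6,7} D(V)={1,3,4,5,7} D(U)={2,6,7}: Z {1,4,6,7}->{1,4,6}; V {1,3,4,5,7}->{1,3,5}
So after constraint 1: D(V) = {1,3,5}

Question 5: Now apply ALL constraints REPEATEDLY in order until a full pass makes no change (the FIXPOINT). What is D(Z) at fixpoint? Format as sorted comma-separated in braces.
pass 0 (initial): D(Z)={1,4,6,7}
pass 1: U {2,6,7}->{}; V {1,3,4,5,7}->{}; Z {1,4,6,7}->{}
pass 2: no change
Fixpoint after 2 passes: D(Z) = {}

Answer: {}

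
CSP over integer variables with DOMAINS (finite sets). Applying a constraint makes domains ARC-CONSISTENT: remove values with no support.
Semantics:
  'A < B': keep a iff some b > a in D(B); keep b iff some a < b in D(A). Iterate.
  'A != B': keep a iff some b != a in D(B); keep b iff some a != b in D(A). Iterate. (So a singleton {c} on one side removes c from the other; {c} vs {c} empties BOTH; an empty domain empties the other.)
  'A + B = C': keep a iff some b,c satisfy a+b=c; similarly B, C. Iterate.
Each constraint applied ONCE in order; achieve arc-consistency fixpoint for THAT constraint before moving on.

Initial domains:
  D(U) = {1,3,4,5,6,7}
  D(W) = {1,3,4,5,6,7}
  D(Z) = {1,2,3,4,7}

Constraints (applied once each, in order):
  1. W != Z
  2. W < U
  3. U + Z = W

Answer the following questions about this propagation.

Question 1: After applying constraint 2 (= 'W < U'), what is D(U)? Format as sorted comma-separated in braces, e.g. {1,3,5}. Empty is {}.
Answer: {3,4,5,6,7}

Derivation:
Constraint 1 (W != Z) on D(W)={1,3,4,5,6,7} D(Z)={1,2,3,4,7}: no change
Constraint 2 (W < U) on D(W)={1,3,4,5,6,7} D(U)={1,3,4,5,6,7}: W {1,3,4,5,6,7}->{1,3,4,5,6}; U {1,3,4,5,6,7}->{3,4,5,6,7}
So after constraint 2: D(U) = {3,4,5,6,7}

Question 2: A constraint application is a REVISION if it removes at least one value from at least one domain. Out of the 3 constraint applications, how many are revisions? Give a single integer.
Answer: 2

Derivation:
Constraint 1 (W != Z) on D(W)={1,3,4,5,6,7} D(Z)={1,2,3,4,7}: no change => not a revision
Constraint 2 (W < U) on D(W)={1,3,4,5,6,7} D(U)={1,3,4,5,6,7}: W {1,3,4,5,6,7}->{1,3,4,5,6}; U {1,3,4,5,6,7}->{3,4,5,6,7} => REVISION
Constraint 3 (U + Z = W) on D(U)={3,4,5,6,7} D(Z)={1,2,3,4,7} D(W)={1,3,4,5,6}: U {3,4,5,6,7}->{3,4,5}; Z {1,2,3,4,7}->{1,2,3}; W {1,3,4,5,6}->{4,5,6} => REVISION
Total revisions = 2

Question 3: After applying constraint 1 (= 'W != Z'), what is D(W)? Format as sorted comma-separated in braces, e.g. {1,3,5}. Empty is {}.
Constraint 1 (W != Z) on D(W)={1,3,4,5,6,7} D(Z)={1,2,3,4,7}: no change
So after constraint 1: D(W) = {1,3,4,5,6,7}

Answer: {1,3,4,5,6,7}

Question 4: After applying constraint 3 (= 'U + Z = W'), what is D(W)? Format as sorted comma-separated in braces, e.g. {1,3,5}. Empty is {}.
Constraint 1 (W != Z) on D(W)={1,3,4,5,6,7} D(Z)={1,2,3,4,7}: no change
Constraint 2 (W < U) on D(W)={1,3,4,5,6,7} D(U)={1,3,4,5,6,7}: W {1,3,4,5,6,7}->{1,3,4,5,6}; U {1,3,4,5,6,7}->{3,4,5,6,7}
Constraint 3 (U + Z = W) on D(U)={3,4,5,6,7} D(Z)={1,2,3,4,7} D(W)={1,3,4,5,6}: U {3,4,5,6,7}->{3,4,5}; Z {1,2,3,4,7}->{1,2,3}; W {1,3,4,5,6}->{4,5,6}
So after constraint 3: D(W) = {4,5,6}

Answer: {4,5,6}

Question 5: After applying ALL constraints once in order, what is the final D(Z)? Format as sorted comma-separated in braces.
Answer: {1,2,3}

Derivation:
Constraint 1 (W != Z) on D(W)={1,3,4,5,6,7} D(Z)={1,2,3,4,7}: no change
Constraint 2 (W < U) on D(W)={1,3,4,5,6,7} D(U)={1,3,4,5,6,7}: W {1,3,4,5,6,7}->{1,3,4,5,6}; U {1,3,4,5,6,7}->{3,4,5,6,7}
Constraint 3 (U + Z = W) on D(U)={3,4,5,6,7} D(Z)={1,2,3,4,7} D(W)={1,3,4,5,6}: U {3,4,5,6,7}->{3,4,5}; Z {1,2,3,4,7}->{1,2,3}; W {1,3,4,5,6}->{4,5,6}
So after all 3 constraints: D(Z) = {1,2,3}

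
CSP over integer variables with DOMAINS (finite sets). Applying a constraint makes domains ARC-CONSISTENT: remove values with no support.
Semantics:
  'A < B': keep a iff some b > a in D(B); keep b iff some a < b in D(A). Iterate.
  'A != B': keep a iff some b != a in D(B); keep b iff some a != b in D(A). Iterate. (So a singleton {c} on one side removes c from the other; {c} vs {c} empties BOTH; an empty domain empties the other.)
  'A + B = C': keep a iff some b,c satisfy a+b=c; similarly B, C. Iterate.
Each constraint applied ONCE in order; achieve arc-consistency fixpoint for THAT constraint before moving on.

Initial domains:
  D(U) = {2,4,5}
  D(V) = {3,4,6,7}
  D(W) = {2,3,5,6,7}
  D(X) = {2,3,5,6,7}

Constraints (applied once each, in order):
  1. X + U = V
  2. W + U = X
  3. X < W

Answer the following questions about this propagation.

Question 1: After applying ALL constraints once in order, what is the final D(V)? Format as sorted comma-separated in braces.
Answer: {4,6,7}

Derivation:
Constraint 1 (X + U = V) on D(X)={2,3,5,6,7} D(U)={2,4,5} D(V)={3,4,6,7}: X {2,3,5,6,7}->{2,3,5}; V {3,4,6,7}->{4,6,7}
Constraint 2 (W + U = X) on D(W)={2,3,5,6,7} D(U)={2,4,5} D(X)={2,3,5}: W {2,3,5,6,7}->{3}; U {2,4,5}->{2}; X {2,3,5}->{5}
Constraint 3 (X < W) on D(X)={5} D(W)={3}: X {5}->{}; W {3}->{}
So after all 3 constraints: D(V) = {4,6,7}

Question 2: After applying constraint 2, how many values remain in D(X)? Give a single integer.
Answer: 1

Derivation:
Constraint 1 (X + U = V) on D(X)={2,3,5,6,7} D(U)={2,4,5} D(V)={3,4,6,7}: X {2,3,5,6,7}->{2,3,5}; V {3,4,6,7}->{4,6,7}
Constraint 2 (W + U = X) on D(W)={2,3,5,6,7} D(U)={2,4,5} D(X)={2,3,5}: W {2,3,5,6,7}->{3}; U {2,4,5}->{2}; X {2,3,5}->{5}
So after constraint 2: D(X)={5}, size = 1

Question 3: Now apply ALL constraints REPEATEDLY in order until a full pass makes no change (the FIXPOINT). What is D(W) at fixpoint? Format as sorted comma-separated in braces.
Answer: {}

Derivation:
pass 0 (initial): D(W)={2,3,5,6,7}
pass 1: U {2,4,5}->{2}; V {3,4,6,7}->{4,6,7}; W {2,3,5,6,7}->{}; X {2,3,5,6,7}->{}
pass 2: U {2}->{}; V {4,6,7}->{}
pass 3: no change
Fixpoint after 3 passes: D(W) = {}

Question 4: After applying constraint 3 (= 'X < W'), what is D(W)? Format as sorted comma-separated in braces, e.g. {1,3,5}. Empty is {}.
Constraint 1 (X + U = V) on D(X)={2,3,5,6,7} D(U)={2,4,5} D(V)={3,4,6,7}: X {2,3,5,6,7}->{2,3,5}; V {3,4,6,7}->{4,6,7}
Constraint 2 (W + U = X) on D(W)={2,3,5,6,7} D(U)={2,4,5} D(X)={2,3,5}: W {2,3,5,6,7}->{3}; U {2,4,5}->{2}; X {2,3,5}->{5}
Constraint 3 (X < W) on D(X)={5} D(W)={3}: X {5}->{}; W {3}->{}
So after constraint 3: D(W) = {}

Answer: {}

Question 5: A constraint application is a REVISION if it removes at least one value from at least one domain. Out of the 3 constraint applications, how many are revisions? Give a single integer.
Constraint 1 (X + U = V) on D(X)={2,3,5,6,7} D(U)={2,4,5} D(V)={3,4,6,7}: X {2,3,5,6,7}->{2,3,5}; V {3,4,6,7}->{4,6,7} => REVISION
Constraint 2 (W + U = X) on D(W)={2,3,5,6,7} D(U)={2,4,5} D(X)={2,3,5}: W {2,3,5,6,7}->{3}; U {2,4,5}->{2}; X {2,3,5}->{5} => REVISION
Constraint 3 (X < W) on D(X)={5} D(W)={3}: X {5}->{}; W {3}->{} => REVISION
Total revisions = 3

Answer: 3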